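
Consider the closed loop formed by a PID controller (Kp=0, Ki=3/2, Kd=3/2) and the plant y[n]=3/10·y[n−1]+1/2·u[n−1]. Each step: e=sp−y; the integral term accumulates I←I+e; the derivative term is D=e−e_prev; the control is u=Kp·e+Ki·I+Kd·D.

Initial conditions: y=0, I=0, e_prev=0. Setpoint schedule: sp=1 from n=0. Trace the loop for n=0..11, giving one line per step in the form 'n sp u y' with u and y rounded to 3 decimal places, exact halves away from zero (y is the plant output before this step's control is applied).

(exact arithmetic carried between steps; '≈' marks a value shown rounded to 6 d.p. or computed from one; I and e_prev carry over from the previous line; the table rounds u and y to 3 d.p., halves away from zero)
n=0: y=0, sp=1, e=sp−y=1; I=1, D=e−e_prev=1; u=0·1+3/2·1+3/2·1=3; next y=3/10·0+1/2·3=1.5
n=1: y=1.5, sp=1, e=sp−y=-0.5; I=0.5, D=e−e_prev=-1.5; u=0·(-0.5)+3/2·0.5+3/2·(-1.5)=-1.5; next y=3/10·1.5+1/2·(-1.5)=-0.3
n=2: y=-0.3, sp=1, e=sp−y=1.3; I=1.8, D=e−e_prev=1.8; u=0·1.3+3/2·1.8+3/2·1.8=5.4; next y=3/10·(-0.3)+1/2·5.4=2.61
n=3: y=2.61, sp=1, e=sp−y=-1.61; I=0.19, D=e−e_prev=-2.91; u=0·(-1.61)+3/2·0.19+3/2·(-2.91)=-4.08; next y=3/10·2.61+1/2·(-4.08)=-1.257
n=4: y=-1.257, sp=1, e=sp−y=2.257; I=2.447, D=e−e_prev=3.867; u=0·2.257+3/2·2.447+3/2·3.867=9.471; next y=3/10·(-1.257)+1/2·9.471=4.3584
n=5: y=4.3584, sp=1, e=sp−y=-3.3584; I=-0.9114, D=e−e_prev=-5.6154; u=0·(-3.3584)+3/2·(-0.9114)+3/2·(-5.6154)=-9.7902; next y=3/10·4.3584+1/2·(-9.7902)=-3.58758
n=6: y=-3.58758, sp=1, e=sp−y=4.58758; I=3.67618, D=e−e_prev=7.94598; u=0·4.58758+3/2·3.67618+3/2·7.94598=17.43324; next y=3/10·(-3.58758)+1/2·17.43324=7.640346
n=7: y=7.640346, sp=1, e=sp−y=-6.640346; I=-2.964166, D=e−e_prev=-11.227926; u=0·(-6.640346)+3/2·(-2.964166)+3/2·(-11.227926)=-21.288138; next y=3/10·7.640346+1/2·(-21.288138)≈-8.351965
n=8: y≈-8.351965, sp=1, e=sp−y≈9.351965; I≈6.387799, D=e−e_prev≈15.992311; u=0·9.351965+3/2·6.387799+3/2·15.992311≈33.570166; next y=3/10·(-8.351965)+1/2·33.570166≈14.279493
n=9: y≈14.279493, sp=1, e=sp−y≈-13.279493; I≈-6.891694, D=e−e_prev≈-22.631458; u=0·(-13.279493)+3/2·(-6.891694)+3/2·(-22.631458)≈-44.284729; next y=3/10·14.279493+1/2·(-44.284729)≈-17.858516
n=10: y≈-17.858516, sp=1, e=sp−y≈18.858516; I≈11.966822, D=e−e_prev≈32.138010; u=0·18.858516+3/2·11.966822+3/2·32.138010≈66.157248; next y=3/10·(-17.858516)+1/2·66.157248≈27.721069
n=11: y≈27.721069, sp=1, e=sp−y≈-26.721069; I≈-14.754247, D=e−e_prev≈-45.579585; u=0·(-26.721069)+3/2·(-14.754247)+3/2·(-45.579585)≈-90.500748; next y=3/10·27.721069+1/2·(-90.500748)≈-36.934053

0 1 3.000 0.000
1 1 -1.500 1.500
2 1 5.400 -0.300
3 1 -4.080 2.610
4 1 9.471 -1.257
5 1 -9.790 4.358
6 1 17.433 -3.588
7 1 -21.288 7.640
8 1 33.570 -8.352
9 1 -44.285 14.279
10 1 66.157 -17.859
11 1 -90.501 27.721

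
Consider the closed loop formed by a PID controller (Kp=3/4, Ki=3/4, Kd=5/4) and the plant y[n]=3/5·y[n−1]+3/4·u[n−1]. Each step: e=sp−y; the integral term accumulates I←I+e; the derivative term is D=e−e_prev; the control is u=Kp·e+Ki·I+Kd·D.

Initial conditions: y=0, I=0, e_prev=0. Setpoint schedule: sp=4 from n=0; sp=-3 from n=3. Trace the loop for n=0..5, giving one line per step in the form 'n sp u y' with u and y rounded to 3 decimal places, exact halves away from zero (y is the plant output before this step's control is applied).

0 4 11.000 0.000
1 4 -13.688 8.250
2 4 30.743 -5.316
3 -3 -67.732 19.868
4 -3 116.898 -38.878
5 -3 -213.494 64.347

(exact arithmetic carried between steps; '≈' marks a value shown rounded to 6 d.p. or computed from one; I and e_prev carry over from the previous line; the table rounds u and y to 3 d.p., halves away from zero)
n=0: y=0, sp=4, e=sp−y=4; I=4, D=e−e_prev=4; u=3/4·4+3/4·4+5/4·4=11; next y=3/5·0+3/4·11=8.25
n=1: y=8.25, sp=4, e=sp−y=-4.25; I=-0.25, D=e−e_prev=-8.25; u=3/4·(-4.25)+3/4·(-0.25)+5/4·(-8.25)=-13.6875; next y=3/5·8.25+3/4·(-13.6875)=-5.315625
n=2: y=-5.315625, sp=4, e=sp−y=9.315625; I=9.065625, D=e−e_prev=13.565625; u=3/4·9.315625+3/4·9.065625+5/4·13.565625≈30.742969; next y=3/5·(-5.315625)+3/4·30.742969≈19.867852
n=3: y≈19.867852, sp=-3, e=sp−y≈-22.867852; I≈-13.802227, D=e−e_prev≈-32.183477; u=3/4·(-22.867852)+3/4·(-13.802227)+5/4·(-32.183477)≈-67.731904; next y=3/5·19.867852+3/4·(-67.731904)≈-38.878217
n=4: y≈-38.878217, sp=-3, e=sp−y≈35.878217; I≈22.075991, D=e−e_prev≈58.746069; u=3/4·35.878217+3/4·22.075991+5/4·58.746069≈116.898242; next y=3/5·(-38.878217)+3/4·116.898242≈64.346751
n=5: y≈64.346751, sp=-3, e=sp−y≈-67.346751; I≈-45.270760, D=e−e_prev≈-103.224968; u=3/4·(-67.346751)+3/4·(-45.270760)+5/4·(-103.224968)≈-213.494344; next y=3/5·64.346751+3/4·(-213.494344)≈-121.512708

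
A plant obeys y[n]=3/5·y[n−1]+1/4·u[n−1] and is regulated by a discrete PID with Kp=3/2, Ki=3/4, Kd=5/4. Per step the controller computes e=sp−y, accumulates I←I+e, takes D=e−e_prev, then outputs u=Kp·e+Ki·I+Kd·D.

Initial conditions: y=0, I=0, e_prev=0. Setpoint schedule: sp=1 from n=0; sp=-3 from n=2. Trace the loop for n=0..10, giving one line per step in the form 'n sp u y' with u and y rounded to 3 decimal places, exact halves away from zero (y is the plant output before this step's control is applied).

0 1 3.500 0.000
1 1 -0.063 0.875
2 -3 -11.595 0.509
3 -3 1.175 -2.593
4 -3 -7.667 -1.262
5 -3 -2.365 -2.674
6 -3 -6.049 -2.196
7 -3 -3.835 -2.830
8 -3 -5.361 -2.657
9 -3 -4.431 -2.934
10 -3 -5.058 -2.868

(exact arithmetic carried between steps; '≈' marks a value shown rounded to 6 d.p. or computed from one; I and e_prev carry over from the previous line; the table rounds u and y to 3 d.p., halves away from zero)
n=0: y=0, sp=1, e=sp−y=1; I=1, D=e−e_prev=1; u=3/2·1+3/4·1+5/4·1=3.5; next y=3/5·0+1/4·3.5=0.875
n=1: y=0.875, sp=1, e=sp−y=0.125; I=1.125, D=e−e_prev=-0.875; u=3/2·0.125+3/4·1.125+5/4·(-0.875)=-0.0625; next y=3/5·0.875+1/4·(-0.0625)=0.509375
n=2: y=0.509375, sp=-3, e=sp−y=-3.509375; I=-2.384375, D=e−e_prev=-3.634375; u=3/2·(-3.509375)+3/4·(-2.384375)+5/4·(-3.634375)≈-11.595313; next y=3/5·0.509375+1/4·(-11.595313)≈-2.593203
n=3: y≈-2.593203, sp=-3, e=sp−y≈-0.406797; I≈-2.791172, D=e−e_prev≈3.102578; u=3/2·(-0.406797)+3/4·(-2.791172)+5/4·3.102578≈1.174648; next y=3/5·(-2.593203)+1/4·1.174648≈-1.262260
n=4: y≈-1.262260, sp=-3, e=sp−y≈-1.737740; I≈-4.528912, D=e−e_prev≈-1.330943; u=3/2·(-1.737740)+3/4·(-4.528912)+5/4·(-1.330943)≈-7.666974; next y=3/5·(-1.262260)+1/4·(-7.666974)≈-2.674099
n=5: y≈-2.674099, sp=-3, e=sp−y≈-0.325901; I≈-4.854813, D=e−e_prev≈1.411840; u=3/2·(-0.325901)+3/4·(-4.854813)+5/4·1.411840≈-2.365161; next y=3/5·(-2.674099)+1/4·(-2.365161)≈-2.195750
n=6: y≈-2.195750, sp=-3, e=sp−y≈-0.804250; I≈-5.659063, D=e−e_prev≈-0.478349; u=3/2·(-0.804250)+3/4·(-5.659063)+5/4·(-0.478349)≈-6.048609; next y=3/5·(-2.195750)+1/4·(-6.048609)≈-2.829602
n=7: y≈-2.829602, sp=-3, e=sp−y≈-0.170398; I≈-5.829461, D=e−e_prev≈0.633852; u=3/2·(-0.170398)+3/4·(-5.829461)+5/4·0.633852≈-3.835377; next y=3/5·(-2.829602)+1/4·(-3.835377)≈-2.656606
n=8: y≈-2.656606, sp=-3, e=sp−y≈-0.343394; I≈-6.172855, D=e−e_prev≈-0.172997; u=3/2·(-0.343394)+3/4·(-6.172855)+5/4·(-0.172997)≈-5.360979; next y=3/5·(-2.656606)+1/4·(-5.360979)≈-2.934208
n=9: y≈-2.934208, sp=-3, e=sp−y≈-0.065792; I≈-6.238647, D=e−e_prev≈0.277603; u=3/2·(-0.065792)+3/4·(-6.238647)+5/4·0.277603≈-4.430670; next y=3/5·(-2.934208)+1/4·(-4.430670)≈-2.868192
n=10: y≈-2.868192, sp=-3, e=sp−y≈-0.131808; I≈-6.370455, D=e−e_prev≈-0.066016; u=3/2·(-0.131808)+3/4·(-6.370455)+5/4·(-0.066016)≈-5.058072; next y=3/5·(-2.868192)+1/4·(-5.058072)≈-2.985433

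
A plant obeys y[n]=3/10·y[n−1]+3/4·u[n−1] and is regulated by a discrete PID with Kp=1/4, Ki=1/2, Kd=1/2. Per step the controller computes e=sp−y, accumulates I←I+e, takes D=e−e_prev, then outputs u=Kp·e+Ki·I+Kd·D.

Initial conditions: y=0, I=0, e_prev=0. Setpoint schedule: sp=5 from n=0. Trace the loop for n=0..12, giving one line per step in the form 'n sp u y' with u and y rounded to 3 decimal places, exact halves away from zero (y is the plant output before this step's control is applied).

(exact arithmetic carried between steps; '≈' marks a value shown rounded to 6 d.p. or computed from one; I and e_prev carry over from the previous line; the table rounds u and y to 3 d.p., halves away from zero)
n=0: y=0, sp=5, e=sp−y=5; I=5, D=e−e_prev=5; u=1/4·5+1/2·5+1/2·5=6.25; next y=3/10·0+3/4·6.25=4.6875
n=1: y=4.6875, sp=5, e=sp−y=0.3125; I=5.3125, D=e−e_prev=-4.6875; u=1/4·0.3125+1/2·5.3125+1/2·(-4.6875)=0.390625; next y=3/10·4.6875+3/4·0.390625≈1.699219
n=2: y≈1.699219, sp=5, e=sp−y≈3.300781; I≈8.613281, D=e−e_prev≈2.988281; u=1/4·3.300781+1/2·8.613281+1/2·2.988281≈6.625977; next y=3/10·1.699219+3/4·6.625977≈5.479248
n=3: y≈5.479248, sp=5, e=sp−y≈-0.479248; I≈8.134033, D=e−e_prev≈-3.780029; u=1/4·(-0.479248)+1/2·8.134033+1/2·(-3.780029)≈2.057190; next y=3/10·5.479248+3/4·2.057190≈3.186667
n=4: y≈3.186667, sp=5, e=sp−y≈1.813333; I≈9.947366, D=e−e_prev≈2.292581; u=1/4·1.813333+1/2·9.947366+1/2·2.292581≈6.573307; next y=3/10·3.186667+3/4·6.573307≈5.885980
n=5: y≈5.885980, sp=5, e=sp−y≈-0.885980; I≈9.061386, D=e−e_prev≈-2.699313; u=1/4·(-0.885980)+1/2·9.061386+1/2·(-2.699313)≈2.959541; next y=3/10·5.885980+3/4·2.959541≈3.985450
n=6: y≈3.985450, sp=5, e=sp−y≈1.014550; I≈10.075936, D=e−e_prev≈1.900530; u=1/4·1.014550+1/2·10.075936+1/2·1.900530≈6.241871; next y=3/10·3.985450+3/4·6.241871≈5.877038
n=7: y≈5.877038, sp=5, e=sp−y≈-0.877038; I≈9.198898, D=e−e_prev≈-1.891588; u=1/4·(-0.877038)+1/2·9.198898+1/2·(-1.891588)≈3.434395; next y=3/10·5.877038+3/4·3.434395≈4.338908
n=8: y≈4.338908, sp=5, e=sp−y≈0.661092; I≈9.859990, D=e−e_prev≈1.538130; u=1/4·0.661092+1/2·9.859990+1/2·1.538130≈5.864333; next y=3/10·4.338908+3/4·5.864333≈5.699922
n=9: y≈5.699922, sp=5, e=sp−y≈-0.699922; I≈9.160068, D=e−e_prev≈-1.361014; u=1/4·(-0.699922)+1/2·9.160068+1/2·(-1.361014)≈3.724546; next y=3/10·5.699922+3/4·3.724546≈4.503386
n=10: y≈4.503386, sp=5, e=sp−y≈0.496614; I≈9.656681, D=e−e_prev≈1.196536; u=1/4·0.496614+1/2·9.656681+1/2·1.196536≈5.550762; next y=3/10·4.503386+3/4·5.550762≈5.514087
n=11: y≈5.514087, sp=5, e=sp−y≈-0.514087; I≈9.142594, D=e−e_prev≈-1.010701; u=1/4·(-0.514087)+1/2·9.142594+1/2·(-1.010701)≈3.937425; next y=3/10·5.514087+3/4·3.937425≈4.607295
n=12: y≈4.607295, sp=5, e=sp−y≈0.392705; I≈9.535299, D=e−e_prev≈0.906793; u=1/4·0.392705+1/2·9.535299+1/2·0.906793≈5.319222; next y=3/10·4.607295+3/4·5.319222≈5.371605

0 5 6.250 0.000
1 5 0.391 4.688
2 5 6.626 1.699
3 5 2.057 5.479
4 5 6.573 3.187
5 5 2.960 5.886
6 5 6.242 3.985
7 5 3.434 5.877
8 5 5.864 4.339
9 5 3.725 5.700
10 5 5.551 4.503
11 5 3.937 5.514
12 5 5.319 4.607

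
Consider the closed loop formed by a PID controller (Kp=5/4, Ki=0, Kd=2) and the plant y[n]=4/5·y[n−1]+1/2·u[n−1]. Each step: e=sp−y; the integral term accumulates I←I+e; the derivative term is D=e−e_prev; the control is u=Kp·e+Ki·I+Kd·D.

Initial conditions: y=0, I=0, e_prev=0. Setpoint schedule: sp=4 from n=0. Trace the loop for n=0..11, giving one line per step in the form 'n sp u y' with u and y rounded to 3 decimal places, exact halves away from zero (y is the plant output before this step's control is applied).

0 4 13.000 0.000
1 4 -16.125 6.500
2 4 27.303 -2.863
3 4 -37.650 11.362
4 4 59.364 -9.736
5 4 -85.626 21.894
6 4 131.006 -25.298
7 4 -192.705 45.264
8 4 290.988 -60.141
9 4 -431.770 97.381
10 4 648.198 -137.980
11 4 -965.534 213.715

(exact arithmetic carried between steps; '≈' marks a value shown rounded to 6 d.p. or computed from one; I and e_prev carry over from the previous line; the table rounds u and y to 3 d.p., halves away from zero)
n=0: y=0, sp=4, e=sp−y=4; I=4, D=e−e_prev=4; u=5/4·4+0·4+2·4=13; next y=4/5·0+1/2·13=6.5
n=1: y=6.5, sp=4, e=sp−y=-2.5; I=1.5, D=e−e_prev=-6.5; u=5/4·(-2.5)+0·1.5+2·(-6.5)=-16.125; next y=4/5·6.5+1/2·(-16.125)=-2.8625
n=2: y=-2.8625, sp=4, e=sp−y=6.8625; I=8.3625, D=e−e_prev=9.3625; u=5/4·6.8625+0·8.3625+2·9.3625=27.303125; next y=4/5·(-2.8625)+1/2·27.303125≈11.361563
n=3: y≈11.361563, sp=4, e=sp−y≈-7.361563; I≈1.000938, D=e−e_prev≈-14.224063; u=5/4·(-7.361563)+0·1.000938+2·(-14.224063)≈-37.650078; next y=4/5·11.361563+1/2·(-37.650078)≈-9.735789
n=4: y≈-9.735789, sp=4, e=sp−y≈13.735789; I≈14.736727, D=e−e_prev≈21.097352; u=5/4·13.735789+0·14.736727+2·21.097352≈59.364439; next y=4/5·(-9.735789)+1/2·59.364439≈21.893588
n=5: y≈21.893588, sp=4, e=sp−y≈-17.893588; I≈-3.156862, D=e−e_prev≈-31.629378; u=5/4·(-17.893588)+0·(-3.156862)+2·(-31.629378)≈-85.625741; next y=4/5·21.893588+1/2·(-85.625741)≈-25.298000
n=6: y≈-25.298000, sp=4, e=sp−y≈29.298000; I≈26.141138, D=e−e_prev≈47.191588; u=5/4·29.298000+0·26.141138+2·47.191588≈131.005676; next y=4/5·(-25.298000)+1/2·131.005676≈45.264438
n=7: y≈45.264438, sp=4, e=sp−y≈-41.264438; I≈-15.123300, D=e−e_prev≈-70.562438; u=5/4·(-41.264438)+0·(-15.123300)+2·(-70.562438)≈-192.705423; next y=4/5·45.264438+1/2·(-192.705423)≈-60.141161
n=8: y≈-60.141161, sp=4, e=sp−y≈64.141161; I≈49.017861, D=e−e_prev≈105.405599; u=5/4·64.141161+0·49.017861+2·105.405599≈290.987649; next y=4/5·(-60.141161)+1/2·290.987649≈97.380896
n=9: y≈97.380896, sp=4, e=sp−y≈-93.380896; I≈-44.363035, D=e−e_prev≈-157.522057; u=5/4·(-93.380896)+0·(-44.363035)+2·(-157.522057)≈-431.770234; next y=4/5·97.380896+1/2·(-431.770234)≈-137.980400
n=10: y≈-137.980400, sp=4, e=sp−y≈141.980400; I≈97.617365, D=e−e_prev≈235.361296; u=5/4·141.980400+0·97.617365+2·235.361296≈648.198092; next y=4/5·(-137.980400)+1/2·648.198092≈213.714726
n=11: y≈213.714726, sp=4, e=sp−y≈-209.714726; I≈-112.097361, D=e−e_prev≈-351.695126; u=5/4·(-209.714726)+0·(-112.097361)+2·(-351.695126)≈-965.533660; next y=4/5·213.714726+1/2·(-965.533660)≈-311.795049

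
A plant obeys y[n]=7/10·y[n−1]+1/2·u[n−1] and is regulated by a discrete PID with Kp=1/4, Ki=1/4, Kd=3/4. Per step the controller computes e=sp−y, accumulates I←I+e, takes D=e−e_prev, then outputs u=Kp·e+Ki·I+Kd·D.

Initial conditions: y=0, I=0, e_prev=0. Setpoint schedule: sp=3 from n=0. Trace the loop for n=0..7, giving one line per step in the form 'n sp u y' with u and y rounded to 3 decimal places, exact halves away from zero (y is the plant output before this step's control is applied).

(exact arithmetic carried between steps; '≈' marks a value shown rounded to 6 d.p. or computed from one; I and e_prev carry over from the previous line; the table rounds u and y to 3 d.p., halves away from zero)
n=0: y=0, sp=3, e=sp−y=3; I=3, D=e−e_prev=3; u=1/4·3+1/4·3+3/4·3=3.75; next y=7/10·0+1/2·3.75=1.875
n=1: y=1.875, sp=3, e=sp−y=1.125; I=4.125, D=e−e_prev=-1.875; u=1/4·1.125+1/4·4.125+3/4·(-1.875)=-0.09375; next y=7/10·1.875+1/2·(-0.09375)=1.265625
n=2: y=1.265625, sp=3, e=sp−y=1.734375; I=5.859375, D=e−e_prev=0.609375; u=1/4·1.734375+1/4·5.859375+3/4·0.609375≈2.355469; next y=7/10·1.265625+1/2·2.355469≈2.063672
n=3: y≈2.063672, sp=3, e=sp−y≈0.936328; I≈6.795703, D=e−e_prev≈-0.798047; u=1/4·0.936328+1/4·6.795703+3/4·(-0.798047)≈1.334473; next y=7/10·2.063672+1/2·1.334473≈2.111807
n=4: y≈2.111807, sp=3, e=sp−y≈0.888193; I≈7.683896, D=e−e_prev≈-0.048135; u=1/4·0.888193+1/4·7.683896+3/4·(-0.048135)≈2.106921; next y=7/10·2.111807+1/2·2.106921≈2.531725
n=5: y≈2.531725, sp=3, e=sp−y≈0.468275; I≈8.152171, D=e−e_prev≈-0.419919; u=1/4·0.468275+1/4·8.152171+3/4·(-0.419919)≈1.840172; next y=7/10·2.531725+1/2·1.840172≈2.692294
n=6: y≈2.692294, sp=3, e=sp−y≈0.307706; I≈8.459877, D=e−e_prev≈-0.160569; u=1/4·0.307706+1/4·8.459877+3/4·(-0.160569)≈2.071469; next y=7/10·2.692294+1/2·2.071469≈2.920340
n=7: y≈2.920340, sp=3, e=sp−y≈0.079660; I≈8.539537, D=e−e_prev≈-0.228046; u=1/4·0.079660+1/4·8.539537+3/4·(-0.228046)≈1.983764; next y=7/10·2.920340+1/2·1.983764≈3.036120

0 3 3.750 0.000
1 3 -0.094 1.875
2 3 2.355 1.266
3 3 1.334 2.064
4 3 2.107 2.112
5 3 1.840 2.532
6 3 2.071 2.692
7 3 1.984 2.920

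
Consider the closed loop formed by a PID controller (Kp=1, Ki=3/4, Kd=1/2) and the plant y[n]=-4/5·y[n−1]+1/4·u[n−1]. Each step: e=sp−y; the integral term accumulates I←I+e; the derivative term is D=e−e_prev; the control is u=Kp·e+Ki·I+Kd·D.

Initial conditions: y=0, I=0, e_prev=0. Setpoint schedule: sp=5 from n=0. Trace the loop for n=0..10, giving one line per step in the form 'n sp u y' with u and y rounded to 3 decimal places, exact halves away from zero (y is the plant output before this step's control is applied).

(exact arithmetic carried between steps; '≈' marks a value shown rounded to 6 d.p. or computed from one; I and e_prev carry over from the previous line; the table rounds u and y to 3 d.p., halves away from zero)
n=0: y=0, sp=5, e=sp−y=5; I=5, D=e−e_prev=5; u=1·5+3/4·5+1/2·5=11.25; next y=-4/5·0+1/4·11.25=2.8125
n=1: y=2.8125, sp=5, e=sp−y=2.1875; I=7.1875, D=e−e_prev=-2.8125; u=1·2.1875+3/4·7.1875+1/2·(-2.8125)=6.171875; next y=-4/5·2.8125+1/4·6.171875≈-0.707031
n=2: y≈-0.707031, sp=5, e=sp−y≈5.707031; I≈12.894531, D=e−e_prev≈3.519531; u=1·5.707031+3/4·12.894531+1/2·3.519531≈17.137695; next y=-4/5·(-0.707031)+1/4·17.137695≈4.850049
n=3: y≈4.850049, sp=5, e=sp−y≈0.149951; I≈13.044482, D=e−e_prev≈-5.557080; u=1·0.149951+3/4·13.044482+1/2·(-5.557080)≈7.154773; next y=-4/5·4.850049+1/4·7.154773≈-2.091346
n=4: y≈-2.091346, sp=5, e=sp−y≈7.091346; I≈20.135828, D=e−e_prev≈6.941395; u=1·7.091346+3/4·20.135828+1/2·6.941395≈25.663914; next y=-4/5·(-2.091346)+1/4·25.663914≈8.089055
n=5: y≈8.089055, sp=5, e=sp−y≈-3.089055; I≈17.046773, D=e−e_prev≈-10.180401; u=1·(-3.089055)+3/4·17.046773+1/2·(-10.180401)≈4.605824; next y=-4/5·8.089055+1/4·4.605824≈-5.319788
n=6: y≈-5.319788, sp=5, e=sp−y≈10.319788; I≈27.366561, D=e−e_prev≈13.408843; u=1·10.319788+3/4·27.366561+1/2·13.408843≈37.549131; next y=-4/5·(-5.319788)+1/4·37.549131≈13.643113
n=7: y≈13.643113, sp=5, e=sp−y≈-8.643113; I≈18.723448, D=e−e_prev≈-18.962901; u=1·(-8.643113)+3/4·18.723448+1/2·(-18.962901)≈-4.081978; next y=-4/5·13.643113+1/4·(-4.081978)≈-11.934985
n=8: y≈-11.934985, sp=5, e=sp−y≈16.934985; I≈35.658433, D=e−e_prev≈25.578098; u=1·16.934985+3/4·35.658433+1/2·25.578098≈56.467859; next y=-4/5·(-11.934985)+1/4·56.467859≈23.664953
n=9: y≈23.664953, sp=5, e=sp−y≈-18.664953; I≈16.993480, D=e−e_prev≈-35.599938; u=1·(-18.664953)+3/4·16.993480+1/2·(-35.599938)≈-23.719812; next y=-4/5·23.664953+1/4·(-23.719812)≈-24.861915
n=10: y≈-24.861915, sp=5, e=sp−y≈29.861915; I≈46.855395, D=e−e_prev≈48.526868; u=1·29.861915+3/4·46.855395+1/2·48.526868≈89.266896; next y=-4/5·(-24.861915)+1/4·89.266896≈42.206256

0 5 11.250 0.000
1 5 6.172 2.813
2 5 17.138 -0.707
3 5 7.155 4.850
4 5 25.664 -2.091
5 5 4.606 8.089
6 5 37.549 -5.320
7 5 -4.082 13.643
8 5 56.468 -11.935
9 5 -23.720 23.665
10 5 89.267 -24.862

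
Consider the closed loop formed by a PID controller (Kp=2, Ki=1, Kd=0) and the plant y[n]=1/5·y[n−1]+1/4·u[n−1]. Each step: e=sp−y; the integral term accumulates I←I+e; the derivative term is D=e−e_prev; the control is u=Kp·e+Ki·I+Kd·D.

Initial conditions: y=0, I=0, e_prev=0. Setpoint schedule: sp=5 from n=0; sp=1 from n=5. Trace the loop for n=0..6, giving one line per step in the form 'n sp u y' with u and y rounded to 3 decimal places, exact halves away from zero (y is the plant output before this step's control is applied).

(exact arithmetic carried between steps; '≈' marks a value shown rounded to 6 d.p. or computed from one; I and e_prev carry over from the previous line; the table rounds u and y to 3 d.p., halves away from zero)
n=0: y=0, sp=5, e=sp−y=5; I=5, D=e−e_prev=5; u=2·5+1·5+0·5=15; next y=1/5·0+1/4·15=3.75
n=1: y=3.75, sp=5, e=sp−y=1.25; I=6.25, D=e−e_prev=-3.75; u=2·1.25+1·6.25+0·(-3.75)=8.75; next y=1/5·3.75+1/4·8.75=2.9375
n=2: y=2.9375, sp=5, e=sp−y=2.0625; I=8.3125, D=e−e_prev=0.8125; u=2·2.0625+1·8.3125+0·0.8125=12.4375; next y=1/5·2.9375+1/4·12.4375=3.696875
n=3: y=3.696875, sp=5, e=sp−y=1.303125; I=9.615625, D=e−e_prev=-0.759375; u=2·1.303125+1·9.615625+0·(-0.759375)=12.221875; next y=1/5·3.696875+1/4·12.221875≈3.794844
n=4: y≈3.794844, sp=5, e=sp−y≈1.205156; I≈10.820781, D=e−e_prev≈-0.097969; u=2·1.205156+1·10.820781+0·(-0.097969)≈13.231094; next y=1/5·3.794844+1/4·13.231094≈4.066742
n=5: y≈4.066742, sp=1, e=sp−y≈-3.066742; I≈7.754039, D=e−e_prev≈-4.271898; u=2·(-3.066742)+1·7.754039+0·(-4.271898)≈1.620555; next y=1/5·4.066742+1/4·1.620555≈1.218487
n=6: y≈1.218487, sp=1, e=sp−y≈-0.218487; I≈7.535552, D=e−e_prev≈2.848255; u=2·(-0.218487)+1·7.535552+0·2.848255≈7.098578; next y=1/5·1.218487+1/4·7.098578≈2.018342

0 5 15.000 0.000
1 5 8.750 3.750
2 5 12.438 2.938
3 5 12.222 3.697
4 5 13.231 3.795
5 1 1.621 4.067
6 1 7.099 1.218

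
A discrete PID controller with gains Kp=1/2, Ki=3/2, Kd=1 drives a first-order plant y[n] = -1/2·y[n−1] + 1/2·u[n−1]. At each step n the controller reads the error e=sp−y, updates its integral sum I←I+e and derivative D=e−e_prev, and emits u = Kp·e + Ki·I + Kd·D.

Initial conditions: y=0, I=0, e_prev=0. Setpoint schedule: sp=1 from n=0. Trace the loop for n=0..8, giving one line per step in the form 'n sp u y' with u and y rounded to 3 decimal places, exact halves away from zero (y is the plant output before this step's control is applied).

(exact arithmetic carried between steps; '≈' marks a value shown rounded to 6 d.p. or computed from one; I and e_prev carry over from the previous line; the table rounds u and y to 3 d.p., halves away from zero)
n=0: y=0, sp=1, e=sp−y=1; I=1, D=e−e_prev=1; u=1/2·1+3/2·1+1·1=3; next y=-1/2·0+1/2·3=1.5
n=1: y=1.5, sp=1, e=sp−y=-0.5; I=0.5, D=e−e_prev=-1.5; u=1/2·(-0.5)+3/2·0.5+1·(-1.5)=-1; next y=-1/2·1.5+1/2·(-1)=-1.25
n=2: y=-1.25, sp=1, e=sp−y=2.25; I=2.75, D=e−e_prev=2.75; u=1/2·2.25+3/2·2.75+1·2.75=8; next y=-1/2·(-1.25)+1/2·8=4.625
n=3: y=4.625, sp=1, e=sp−y=-3.625; I=-0.875, D=e−e_prev=-5.875; u=1/2·(-3.625)+3/2·(-0.875)+1·(-5.875)=-9; next y=-1/2·4.625+1/2·(-9)=-6.8125
n=4: y=-6.8125, sp=1, e=sp−y=7.8125; I=6.9375, D=e−e_prev=11.4375; u=1/2·7.8125+3/2·6.9375+1·11.4375=25.75; next y=-1/2·(-6.8125)+1/2·25.75=16.28125
n=5: y=16.28125, sp=1, e=sp−y=-15.28125; I=-8.34375, D=e−e_prev=-23.09375; u=1/2·(-15.28125)+3/2·(-8.34375)+1·(-23.09375)=-43.25; next y=-1/2·16.28125+1/2·(-43.25)=-29.765625
n=6: y=-29.765625, sp=1, e=sp−y=30.765625; I=22.421875, D=e−e_prev=46.046875; u=1/2·30.765625+3/2·22.421875+1·46.046875=95.0625; next y=-1/2·(-29.765625)+1/2·95.0625≈62.414063
n=7: y≈62.414063, sp=1, e=sp−y≈-61.414063; I≈-38.992188, D=e−e_prev≈-92.179688; u=1/2·(-61.414063)+3/2·(-38.992188)+1·(-92.179688)≈-181.375; next y=-1/2·62.414063+1/2·(-181.375)≈-121.894531
n=8: y≈-121.894531, sp=1, e=sp−y≈122.894531; I≈83.902344, D=e−e_prev≈184.308594; u=1/2·122.894531+3/2·83.902344+1·184.308594≈371.609375; next y=-1/2·(-121.894531)+1/2·371.609375≈246.751953

0 1 3.000 0.000
1 1 -1.000 1.500
2 1 8.000 -1.250
3 1 -9.000 4.625
4 1 25.750 -6.813
5 1 -43.250 16.281
6 1 95.063 -29.766
7 1 -181.375 62.414
8 1 371.609 -121.895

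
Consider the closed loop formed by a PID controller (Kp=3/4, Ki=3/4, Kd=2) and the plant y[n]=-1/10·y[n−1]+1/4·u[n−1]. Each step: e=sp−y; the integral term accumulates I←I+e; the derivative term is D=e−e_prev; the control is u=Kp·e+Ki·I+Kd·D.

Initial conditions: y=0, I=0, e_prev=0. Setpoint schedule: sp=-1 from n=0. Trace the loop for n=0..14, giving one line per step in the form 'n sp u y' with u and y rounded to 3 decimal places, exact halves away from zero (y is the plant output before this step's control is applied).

0 -1 -3.500 0.000
1 -1 0.813 -0.875
2 -1 -5.111 0.291
3 -1 1.843 -1.307
4 -1 -7.765 0.592
5 -1 3.910 -2.001
6 -1 -11.647 1.177
7 -1 7.800 -3.029
8 -1 -17.580 2.253
9 -1 14.602 -4.620
10 -1 -26.995 4.112
11 -1 26.090 -7.160
12 -1 -42.229 7.238
13 -1 45.208 -11.281
14 -1 -67.110 12.430

(exact arithmetic carried between steps; '≈' marks a value shown rounded to 6 d.p. or computed from one; I and e_prev carry over from the previous line; the table rounds u and y to 3 d.p., halves away from zero)
n=0: y=0, sp=-1, e=sp−y=-1; I=-1, D=e−e_prev=-1; u=3/4·(-1)+3/4·(-1)+2·(-1)=-3.5; next y=-1/10·0+1/4·(-3.5)=-0.875
n=1: y=-0.875, sp=-1, e=sp−y=-0.125; I=-1.125, D=e−e_prev=0.875; u=3/4·(-0.125)+3/4·(-1.125)+2·0.875=0.8125; next y=-1/10·(-0.875)+1/4·0.8125=0.290625
n=2: y=0.290625, sp=-1, e=sp−y=-1.290625; I=-2.415625, D=e−e_prev=-1.165625; u=3/4·(-1.290625)+3/4·(-2.415625)+2·(-1.165625)≈-5.110938; next y=-1/10·0.290625+1/4·(-5.110938)≈-1.306797
n=3: y≈-1.306797, sp=-1, e=sp−y≈0.306797; I≈-2.108828, D=e−e_prev≈1.597422; u=3/4·0.306797+3/4·(-2.108828)+2·1.597422≈1.843320; next y=-1/10·(-1.306797)+1/4·1.843320≈0.591510
n=4: y≈0.591510, sp=-1, e=sp−y≈-1.591510; I≈-3.700338, D=e−e_prev≈-1.898307; u=3/4·(-1.591510)+3/4·(-3.700338)+2·(-1.898307)≈-7.765499; next y=-1/10·0.591510+1/4·(-7.765499)≈-2.000526
n=5: y≈-2.000526, sp=-1, e=sp−y≈1.000526; I≈-2.699812, D=e−e_prev≈2.592035; u=3/4·1.000526+3/4·(-2.699812)+2·2.592035≈3.909606; next y=-1/10·(-2.000526)+1/4·3.909606≈1.177454
n=6: y≈1.177454, sp=-1, e=sp−y≈-2.177454; I≈-4.877266, D=e−e_prev≈-3.177980; u=3/4·(-2.177454)+3/4·(-4.877266)+2·(-3.177980)≈-11.647000; next y=-1/10·1.177454+1/4·(-11.647000)≈-3.029495
n=7: y≈-3.029495, sp=-1, e=sp−y≈2.029495; I≈-2.847771, D=e−e_prev≈4.206950; u=3/4·2.029495+3/4·(-2.847771)+2·4.206950≈7.800192; next y=-1/10·(-3.029495)+1/4·7.800192≈2.252998
n=8: y≈2.252998, sp=-1, e=sp−y≈-3.252998; I≈-6.100769, D=e−e_prev≈-5.282493; u=3/4·(-3.252998)+3/4·(-6.100769)+2·(-5.282493)≈-17.580311; next y=-1/10·2.252998+1/4·(-17.580311)≈-4.620377
n=9: y≈-4.620377, sp=-1, e=sp−y≈3.620377; I≈-2.480391, D=e−e_prev≈6.873375; u=3/4·3.620377+3/4·(-2.480391)+2·6.873375≈14.601740; next y=-1/10·(-4.620377)+1/4·14.601740≈4.112473
n=10: y≈4.112473, sp=-1, e=sp−y≈-5.112473; I≈-7.592864, D=e−e_prev≈-8.732850; u=3/4·(-5.112473)+3/4·(-7.592864)+2·(-8.732850)≈-26.994703; next y=-1/10·4.112473+1/4·(-26.994703)≈-7.159923
n=11: y≈-7.159923, sp=-1, e=sp−y≈6.159923; I≈-1.432941, D=e−e_prev≈11.272396; u=3/4·6.159923+3/4·(-1.432941)+2·11.272396≈26.090028; next y=-1/10·(-7.159923)+1/4·26.090028≈7.238499
n=12: y≈7.238499, sp=-1, e=sp−y≈-8.238499; I≈-9.671440, D=e−e_prev≈-14.398422; u=3/4·(-8.238499)+3/4·(-9.671440)+2·(-14.398422)≈-42.229299; next y=-1/10·7.238499+1/4·(-42.229299)≈-11.281175
n=13: y≈-11.281175, sp=-1, e=sp−y≈10.281175; I≈0.609735, D=e−e_prev≈18.519674; u=3/4·10.281175+3/4·0.609735+2·18.519674≈45.207530; next y=-1/10·(-11.281175)+1/4·45.207530≈12.430000
n=14: y≈12.430000, sp=-1, e=sp−y≈-13.430000; I≈-12.820265, D=e−e_prev≈-23.711175; u=3/4·(-13.430000)+3/4·(-12.820265)+2·(-23.711175)≈-67.110049; next y=-1/10·12.430000+1/4·(-67.110049)≈-18.020512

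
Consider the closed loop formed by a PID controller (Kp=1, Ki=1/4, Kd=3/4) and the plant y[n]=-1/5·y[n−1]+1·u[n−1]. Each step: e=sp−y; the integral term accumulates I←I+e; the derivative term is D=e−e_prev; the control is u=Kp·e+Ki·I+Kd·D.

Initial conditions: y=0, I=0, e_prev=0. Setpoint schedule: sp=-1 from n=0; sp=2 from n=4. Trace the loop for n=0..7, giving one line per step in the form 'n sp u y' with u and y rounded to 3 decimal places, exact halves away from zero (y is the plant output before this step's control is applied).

0 -1 -2.000 0.000
1 -1 2.500 -2.000
2 -1 -8.550 2.900
3 -1 18.210 -9.130
4 2 -41.112 20.036
5 2 104.314 -45.119
6 2 -249.687 113.338
7 2 612.705 -272.354

(exact arithmetic carried between steps; '≈' marks a value shown rounded to 6 d.p. or computed from one; I and e_prev carry over from the previous line; the table rounds u and y to 3 d.p., halves away from zero)
n=0: y=0, sp=-1, e=sp−y=-1; I=-1, D=e−e_prev=-1; u=1·(-1)+1/4·(-1)+3/4·(-1)=-2; next y=-1/5·0+1·(-2)=-2
n=1: y=-2, sp=-1, e=sp−y=1; I=0, D=e−e_prev=2; u=1·1+1/4·0+3/4·2=2.5; next y=-1/5·(-2)+1·2.5=2.9
n=2: y=2.9, sp=-1, e=sp−y=-3.9; I=-3.9, D=e−e_prev=-4.9; u=1·(-3.9)+1/4·(-3.9)+3/4·(-4.9)=-8.55; next y=-1/5·2.9+1·(-8.55)=-9.13
n=3: y=-9.13, sp=-1, e=sp−y=8.13; I=4.23, D=e−e_prev=12.03; u=1·8.13+1/4·4.23+3/4·12.03=18.21; next y=-1/5·(-9.13)+1·18.21=20.036
n=4: y=20.036, sp=2, e=sp−y=-18.036; I=-13.806, D=e−e_prev=-26.166; u=1·(-18.036)+1/4·(-13.806)+3/4·(-26.166)=-41.112; next y=-1/5·20.036+1·(-41.112)=-45.1192
n=5: y=-45.1192, sp=2, e=sp−y=47.1192; I=33.3132, D=e−e_prev=65.1552; u=1·47.1192+1/4·33.3132+3/4·65.1552=104.3139; next y=-1/5·(-45.1192)+1·104.3139=113.33774
n=6: y=113.33774, sp=2, e=sp−y=-111.33774; I=-78.02454, D=e−e_prev=-158.45694; u=1·(-111.33774)+1/4·(-78.02454)+3/4·(-158.45694)=-249.68658; next y=-1/5·113.33774+1·(-249.68658)=-272.354128
n=7: y=-272.354128, sp=2, e=sp−y=274.354128; I=196.329588, D=e−e_prev=385.691868; u=1·274.354128+1/4·196.329588+3/4·385.691868=612.705426; next y=-1/5·(-272.354128)+1·612.705426≈667.176252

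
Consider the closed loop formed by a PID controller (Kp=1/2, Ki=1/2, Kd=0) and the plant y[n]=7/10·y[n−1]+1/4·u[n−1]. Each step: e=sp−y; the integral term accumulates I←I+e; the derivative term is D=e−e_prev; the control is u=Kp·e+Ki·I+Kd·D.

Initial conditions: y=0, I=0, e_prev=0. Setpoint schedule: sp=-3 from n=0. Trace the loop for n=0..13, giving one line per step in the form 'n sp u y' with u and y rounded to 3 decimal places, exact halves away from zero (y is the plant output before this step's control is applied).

(exact arithmetic carried between steps; '≈' marks a value shown rounded to 6 d.p. or computed from one; I and e_prev carry over from the previous line; the table rounds u and y to 3 d.p., halves away from zero)
n=0: y=0, sp=-3, e=sp−y=-3; I=-3, D=e−e_prev=-3; u=1/2·(-3)+1/2·(-3)+0·(-3)=-3; next y=7/10·0+1/4·(-3)=-0.75
n=1: y=-0.75, sp=-3, e=sp−y=-2.25; I=-5.25, D=e−e_prev=0.75; u=1/2·(-2.25)+1/2·(-5.25)+0·0.75=-3.75; next y=7/10·(-0.75)+1/4·(-3.75)=-1.4625
n=2: y=-1.4625, sp=-3, e=sp−y=-1.5375; I=-6.7875, D=e−e_prev=0.7125; u=1/2·(-1.5375)+1/2·(-6.7875)+0·0.7125=-4.1625; next y=7/10·(-1.4625)+1/4·(-4.1625)=-2.064375
n=3: y=-2.064375, sp=-3, e=sp−y=-0.935625; I=-7.723125, D=e−e_prev=0.601875; u=1/2·(-0.935625)+1/2·(-7.723125)+0·0.601875=-4.329375; next y=7/10·(-2.064375)+1/4·(-4.329375)≈-2.527406
n=4: y≈-2.527406, sp=-3, e=sp−y≈-0.472594; I≈-8.195719, D=e−e_prev≈0.463031; u=1/2·(-0.472594)+1/2·(-8.195719)+0·0.463031≈-4.334156; next y=7/10·(-2.527406)+1/4·(-4.334156)≈-2.852723
n=5: y≈-2.852723, sp=-3, e=sp−y≈-0.147277; I≈-8.342995, D=e−e_prev≈0.325317; u=1/2·(-0.147277)+1/2·(-8.342995)+0·0.325317≈-4.245136; next y=7/10·(-2.852723)+1/4·(-4.245136)≈-3.058190
n=6: y≈-3.058190, sp=-3, e=sp−y≈0.058190; I≈-8.284805, D=e−e_prev≈0.205467; u=1/2·0.058190+1/2·(-8.284805)+0·0.205467≈-4.113307; next y=7/10·(-3.058190)+1/4·(-4.113307)≈-3.169060
n=7: y≈-3.169060, sp=-3, e=sp−y≈0.169060; I≈-8.115745, D=e−e_prev≈0.110870; u=1/2·0.169060+1/2·(-8.115745)+0·0.110870≈-3.973342; next y=7/10·(-3.169060)+1/4·(-3.973342)≈-3.211678
n=8: y≈-3.211678, sp=-3, e=sp−y≈0.211678; I≈-7.904067, D=e−e_prev≈0.042618; u=1/2·0.211678+1/2·(-7.904067)+0·0.042618≈-3.846195; next y=7/10·(-3.211678)+1/4·(-3.846195)≈-3.209723
n=9: y≈-3.209723, sp=-3, e=sp−y≈0.209723; I≈-7.694344, D=e−e_prev≈-0.001955; u=1/2·0.209723+1/2·(-7.694344)+0·(-0.001955)≈-3.742311; next y=7/10·(-3.209723)+1/4·(-3.742311)≈-3.182384
n=10: y≈-3.182384, sp=-3, e=sp−y≈0.182384; I≈-7.511960, D=e−e_prev≈-0.027339; u=1/2·0.182384+1/2·(-7.511960)+0·(-0.027339)≈-3.664788; next y=7/10·(-3.182384)+1/4·(-3.664788)≈-3.143866
n=11: y≈-3.143866, sp=-3, e=sp−y≈0.143866; I≈-7.368095, D=e−e_prev≈-0.038518; u=1/2·0.143866+1/2·(-7.368095)+0·(-0.038518)≈-3.612114; next y=7/10·(-3.143866)+1/4·(-3.612114)≈-3.103735
n=12: y≈-3.103735, sp=-3, e=sp−y≈0.103735; I≈-7.264360, D=e−e_prev≈-0.040131; u=1/2·0.103735+1/2·(-7.264360)+0·(-0.040131)≈-3.580313; next y=7/10·(-3.103735)+1/4·(-3.580313)≈-3.067692
n=13: y≈-3.067692, sp=-3, e=sp−y≈0.067692; I≈-7.196668, D=e−e_prev≈-0.036042; u=1/2·0.067692+1/2·(-7.196668)+0·(-0.036042)≈-3.564488; next y=7/10·(-3.067692)+1/4·(-3.564488)≈-3.038507

0 -3 -3.000 0.000
1 -3 -3.750 -0.750
2 -3 -4.163 -1.463
3 -3 -4.329 -2.064
4 -3 -4.334 -2.527
5 -3 -4.245 -2.853
6 -3 -4.113 -3.058
7 -3 -3.973 -3.169
8 -3 -3.846 -3.212
9 -3 -3.742 -3.210
10 -3 -3.665 -3.182
11 -3 -3.612 -3.144
12 -3 -3.580 -3.104
13 -3 -3.564 -3.068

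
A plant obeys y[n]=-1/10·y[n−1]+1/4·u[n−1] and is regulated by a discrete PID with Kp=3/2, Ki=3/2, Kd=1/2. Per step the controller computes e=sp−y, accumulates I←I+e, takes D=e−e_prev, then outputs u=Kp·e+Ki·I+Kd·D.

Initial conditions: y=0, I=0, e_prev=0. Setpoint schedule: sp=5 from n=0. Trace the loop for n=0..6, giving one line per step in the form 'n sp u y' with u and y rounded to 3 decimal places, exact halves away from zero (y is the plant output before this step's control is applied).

(exact arithmetic carried between steps; '≈' marks a value shown rounded to 6 d.p. or computed from one; I and e_prev carry over from the previous line; the table rounds u and y to 3 d.p., halves away from zero)
n=0: y=0, sp=5, e=sp−y=5; I=5, D=e−e_prev=5; u=3/2·5+3/2·5+1/2·5=17.5; next y=-1/10·0+1/4·17.5=4.375
n=1: y=4.375, sp=5, e=sp−y=0.625; I=5.625, D=e−e_prev=-4.375; u=3/2·0.625+3/2·5.625+1/2·(-4.375)=7.1875; next y=-1/10·4.375+1/4·7.1875=1.359375
n=2: y=1.359375, sp=5, e=sp−y=3.640625; I=9.265625, D=e−e_prev=3.015625; u=3/2·3.640625+3/2·9.265625+1/2·3.015625≈20.867188; next y=-1/10·1.359375+1/4·20.867188≈5.080859
n=3: y≈5.080859, sp=5, e=sp−y≈-0.080859; I≈9.184766, D=e−e_prev≈-3.721484; u=3/2·(-0.080859)+3/2·9.184766+1/2·(-3.721484)≈11.795117; next y=-1/10·5.080859+1/4·11.795117≈2.440693
n=4: y≈2.440693, sp=5, e=sp−y≈2.559307; I≈11.744072, D=e−e_prev≈2.640166; u=3/2·2.559307+3/2·11.744072+1/2·2.640166≈22.775151; next y=-1/10·2.440693+1/4·22.775151≈5.449719
n=5: y≈5.449719, sp=5, e=sp−y≈-0.449719; I≈11.294354, D=e−e_prev≈-3.009025; u=3/2·(-0.449719)+3/2·11.294354+1/2·(-3.009025)≈14.762440; next y=-1/10·5.449719+1/4·14.762440≈3.145638
n=6: y≈3.145638, sp=5, e=sp−y≈1.854362; I≈13.148716, D=e−e_prev≈2.304080; u=3/2·1.854362+3/2·13.148716+1/2·2.304080≈23.656656; next y=-1/10·3.145638+1/4·23.656656≈5.599600

0 5 17.500 0.000
1 5 7.188 4.375
2 5 20.867 1.359
3 5 11.795 5.081
4 5 22.775 2.441
5 5 14.762 5.450
6 5 23.657 3.146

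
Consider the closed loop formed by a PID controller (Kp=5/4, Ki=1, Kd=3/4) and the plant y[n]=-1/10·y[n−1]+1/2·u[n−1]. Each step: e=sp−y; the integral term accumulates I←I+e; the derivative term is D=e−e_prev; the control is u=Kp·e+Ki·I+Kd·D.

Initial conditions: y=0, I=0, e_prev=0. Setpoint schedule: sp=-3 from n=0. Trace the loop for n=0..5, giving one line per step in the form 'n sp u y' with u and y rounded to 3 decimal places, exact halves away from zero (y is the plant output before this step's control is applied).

0 -3 -9.000 0.000
1 -3 3.750 -4.500
2 -3 -18.600 2.325
3 -3 16.766 -9.533
4 -3 -42.201 9.336
5 -3 53.726 -22.034

(exact arithmetic carried between steps; '≈' marks a value shown rounded to 6 d.p. or computed from one; I and e_prev carry over from the previous line; the table rounds u and y to 3 d.p., halves away from zero)
n=0: y=0, sp=-3, e=sp−y=-3; I=-3, D=e−e_prev=-3; u=5/4·(-3)+1·(-3)+3/4·(-3)=-9; next y=-1/10·0+1/2·(-9)=-4.5
n=1: y=-4.5, sp=-3, e=sp−y=1.5; I=-1.5, D=e−e_prev=4.5; u=5/4·1.5+1·(-1.5)+3/4·4.5=3.75; next y=-1/10·(-4.5)+1/2·3.75=2.325
n=2: y=2.325, sp=-3, e=sp−y=-5.325; I=-6.825, D=e−e_prev=-6.825; u=5/4·(-5.325)+1·(-6.825)+3/4·(-6.825)=-18.6; next y=-1/10·2.325+1/2·(-18.6)=-9.5325
n=3: y=-9.5325, sp=-3, e=sp−y=6.5325; I=-0.2925, D=e−e_prev=11.8575; u=5/4·6.5325+1·(-0.2925)+3/4·11.8575=16.76625; next y=-1/10·(-9.5325)+1/2·16.76625=9.336375
n=4: y=9.336375, sp=-3, e=sp−y=-12.336375; I=-12.628875, D=e−e_prev=-18.868875; u=5/4·(-12.336375)+1·(-12.628875)+3/4·(-18.868875)=-42.201; next y=-1/10·9.336375+1/2·(-42.201)≈-22.034138
n=5: y≈-22.034138, sp=-3, e=sp−y≈19.034138; I≈6.405263, D=e−e_prev≈31.370513; u=5/4·19.034138+1·6.405263+3/4·31.370513≈53.725819; next y=-1/10·(-22.034138)+1/2·53.725819≈29.066323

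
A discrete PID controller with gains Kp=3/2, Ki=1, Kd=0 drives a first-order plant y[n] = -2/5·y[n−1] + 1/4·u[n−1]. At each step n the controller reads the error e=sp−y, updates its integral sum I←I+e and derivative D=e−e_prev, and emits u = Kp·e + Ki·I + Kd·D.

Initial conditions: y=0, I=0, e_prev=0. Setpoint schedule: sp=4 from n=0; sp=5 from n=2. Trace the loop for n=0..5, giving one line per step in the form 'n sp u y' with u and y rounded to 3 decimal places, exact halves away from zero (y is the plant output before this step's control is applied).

(exact arithmetic carried between steps; '≈' marks a value shown rounded to 6 d.p. or computed from one; I and e_prev carry over from the previous line; the table rounds u and y to 3 d.p., halves away from zero)
n=0: y=0, sp=4, e=sp−y=4; I=4, D=e−e_prev=4; u=3/2·4+1·4+0·4=10; next y=-2/5·0+1/4·10=2.5
n=1: y=2.5, sp=4, e=sp−y=1.5; I=5.5, D=e−e_prev=-2.5; u=3/2·1.5+1·5.5+0·(-2.5)=7.75; next y=-2/5·2.5+1/4·7.75=0.9375
n=2: y=0.9375, sp=5, e=sp−y=4.0625; I=9.5625, D=e−e_prev=2.5625; u=3/2·4.0625+1·9.5625+0·2.5625=15.65625; next y=-2/5·0.9375+1/4·15.65625≈3.539063
n=3: y≈3.539063, sp=5, e=sp−y≈1.460938; I≈11.023438, D=e−e_prev≈-2.601563; u=3/2·1.460938+1·11.023438+0·(-2.601563)≈13.214844; next y=-2/5·3.539063+1/4·13.214844≈1.888086
n=4: y≈1.888086, sp=5, e=sp−y≈3.111914; I≈14.135352, D=e−e_prev≈1.650977; u=3/2·3.111914+1·14.135352+0·1.650977≈18.803223; next y=-2/5·1.888086+1/4·18.803223≈3.945571
n=5: y≈3.945571, sp=5, e=sp−y≈1.054429; I≈15.189780, D=e−e_prev≈-2.057485; u=3/2·1.054429+1·15.189780+0·(-2.057485)≈16.771423; next y=-2/5·3.945571+1/4·16.771423≈2.614627

0 4 10.000 0.000
1 4 7.750 2.500
2 5 15.656 0.938
3 5 13.215 3.539
4 5 18.803 1.888
5 5 16.771 3.946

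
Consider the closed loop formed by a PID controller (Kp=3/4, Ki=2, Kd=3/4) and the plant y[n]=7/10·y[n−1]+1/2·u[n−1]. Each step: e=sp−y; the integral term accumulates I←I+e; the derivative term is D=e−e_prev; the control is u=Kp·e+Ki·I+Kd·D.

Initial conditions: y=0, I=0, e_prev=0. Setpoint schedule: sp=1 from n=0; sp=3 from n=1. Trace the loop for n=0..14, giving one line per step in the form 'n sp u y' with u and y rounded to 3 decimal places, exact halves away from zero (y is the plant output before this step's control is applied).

(exact arithmetic carried between steps; '≈' marks a value shown rounded to 6 d.p. or computed from one; I and e_prev carry over from the previous line; the table rounds u and y to 3 d.p., halves away from zero)
n=0: y=0, sp=1, e=sp−y=1; I=1, D=e−e_prev=1; u=3/4·1+2·1+3/4·1=3.5; next y=7/10·0+1/2·3.5=1.75
n=1: y=1.75, sp=3, e=sp−y=1.25; I=2.25, D=e−e_prev=0.25; u=3/4·1.25+2·2.25+3/4·0.25=5.625; next y=7/10·1.75+1/2·5.625=4.0375
n=2: y=4.0375, sp=3, e=sp−y=-1.0375; I=1.2125, D=e−e_prev=-2.2875; u=3/4·(-1.0375)+2·1.2125+3/4·(-2.2875)=-0.06875; next y=7/10·4.0375+1/2·(-0.06875)=2.791875
n=3: y=2.791875, sp=3, e=sp−y=0.208125; I=1.420625, D=e−e_prev=1.245625; u=3/4·0.208125+2·1.420625+3/4·1.245625≈3.931563; next y=7/10·2.791875+1/2·3.931563≈3.920094
n=4: y≈3.920094, sp=3, e=sp−y≈-0.920094; I≈0.500531, D=e−e_prev≈-1.128219; u=3/4·(-0.920094)+2·0.500531+3/4·(-1.128219)≈-0.535172; next y=7/10·3.920094+1/2·(-0.535172)≈2.476480
n=5: y≈2.476480, sp=3, e=sp−y≈0.523520; I≈1.024052, D=e−e_prev≈1.443614; u=3/4·0.523520+2·1.024052+3/4·1.443614≈3.523454; next y=7/10·2.476480+1/2·3.523454≈3.495263
n=6: y≈3.495263, sp=3, e=sp−y≈-0.495263; I≈0.528789, D=e−e_prev≈-1.018783; u=3/4·(-0.495263)+2·0.528789+3/4·(-1.018783)≈-0.077957; next y=7/10·3.495263+1/2·(-0.077957)≈2.407706
n=7: y≈2.407706, sp=3, e=sp−y≈0.592294; I≈1.121083, D=e−e_prev≈1.087557; u=3/4·0.592294+2·1.121083+3/4·1.087557≈3.502055; next y=7/10·2.407706+1/2·3.502055≈3.436422
n=8: y≈3.436422, sp=3, e=sp−y≈-0.436422; I≈0.684662, D=e−e_prev≈-1.028716; u=3/4·(-0.436422)+2·0.684662+3/4·(-1.028716)≈0.270470; next y=7/10·3.436422+1/2·0.270470≈2.540730
n=9: y≈2.540730, sp=3, e=sp−y≈0.459270; I≈1.143931, D=e−e_prev≈0.895691; u=3/4·0.459270+2·1.143931+3/4·0.895691≈3.304084; next y=7/10·2.540730+1/2·3.304084≈3.430553
n=10: y≈3.430553, sp=3, e=sp−y≈-0.430553; I≈0.713378, D=e−e_prev≈-0.889823; u=3/4·(-0.430553)+2·0.713378+3/4·(-0.889823)≈0.436475; next y=7/10·3.430553+1/2·0.436475≈2.619625
n=11: y≈2.619625, sp=3, e=sp−y≈0.380375; I≈1.093754, D=e−e_prev≈0.810928; u=3/4·0.380375+2·1.093754+3/4·0.810928≈3.080985; next y=7/10·2.619625+1/2·3.080985≈3.374230
n=12: y≈3.374230, sp=3, e=sp−y≈-0.374230; I≈0.719524, D=e−e_prev≈-0.754605; u=3/4·(-0.374230)+2·0.719524+3/4·(-0.754605)≈0.592421; next y=7/10·3.374230+1/2·0.592421≈2.658172
n=13: y≈2.658172, sp=3, e=sp−y≈0.341828; I≈1.061352, D=e−e_prev≈0.716058; u=3/4·0.341828+2·1.061352+3/4·0.716058≈2.916120; next y=7/10·2.658172+1/2·2.916120≈3.318780
n=14: y≈3.318780, sp=3, e=sp−y≈-0.318780; I≈0.742572, D=e−e_prev≈-0.660608; u=3/4·(-0.318780)+2·0.742572+3/4·(-0.660608)≈0.750604; next y=7/10·3.318780+1/2·0.750604≈2.698448

0 1 3.500 0.000
1 3 5.625 1.750
2 3 -0.069 4.038
3 3 3.932 2.792
4 3 -0.535 3.920
5 3 3.523 2.476
6 3 -0.078 3.495
7 3 3.502 2.408
8 3 0.270 3.436
9 3 3.304 2.541
10 3 0.436 3.431
11 3 3.081 2.620
12 3 0.592 3.374
13 3 2.916 2.658
14 3 0.751 3.319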